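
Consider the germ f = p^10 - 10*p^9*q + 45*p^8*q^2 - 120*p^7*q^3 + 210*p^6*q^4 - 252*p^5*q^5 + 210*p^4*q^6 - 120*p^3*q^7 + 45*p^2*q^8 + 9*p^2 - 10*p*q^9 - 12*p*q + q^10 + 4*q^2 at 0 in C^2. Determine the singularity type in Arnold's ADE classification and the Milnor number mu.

The Hessian of f at 0 is [[18, -12], [-12, 8]] with rank 1, so corank 1. A Groebner basis of the Jacobian ideal J(f) in C{p,q} is {q^9, p - 2*q/3}; counting standard monomials gives mu = 9. Corank 1: A-series; mu = 9 gives A_9.

Type A_9, Milnor number mu = 9.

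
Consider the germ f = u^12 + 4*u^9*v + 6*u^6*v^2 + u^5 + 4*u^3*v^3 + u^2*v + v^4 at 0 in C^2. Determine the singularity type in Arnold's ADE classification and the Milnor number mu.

Type D_{5}, Milnor number mu = 5.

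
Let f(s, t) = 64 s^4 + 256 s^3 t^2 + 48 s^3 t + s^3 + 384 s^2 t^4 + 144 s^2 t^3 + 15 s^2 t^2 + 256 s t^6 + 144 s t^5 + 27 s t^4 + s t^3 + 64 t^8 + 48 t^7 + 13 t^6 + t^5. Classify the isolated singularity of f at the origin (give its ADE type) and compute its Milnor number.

The Hessian of f at 0 is [[0, 0], [0, 0]] with rank 0, so corank 2. A Groebner basis of the Jacobian ideal J(f) in C{s,t} is {3*s^2/29 + t^4 + t^3/29, s^3, s^2*t - s^2/29 - t^3/87, 5*s^2/29 + s*t^2 + 5*t^3/87}; counting standard monomials gives mu = 7. Corank 2; j^3 = s^3 is a perfect cube, so E-series; the 4-jet and mu = 7 give E_7.

Type E_{7}, Milnor number mu = 7.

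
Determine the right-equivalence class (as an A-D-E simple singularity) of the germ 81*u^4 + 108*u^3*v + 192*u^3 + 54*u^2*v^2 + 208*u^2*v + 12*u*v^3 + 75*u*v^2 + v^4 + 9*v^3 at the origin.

D_{5}

The Hessian of f at 0 has rank 0. Corank 2; j^3 = (3*u + v)*(8*u + 3*v)^2 has shape L^2 M (L != M), so D-series; mu = 5 gives D_5.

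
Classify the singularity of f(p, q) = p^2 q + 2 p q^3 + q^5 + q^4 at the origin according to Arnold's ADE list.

D_5

The Hessian of f at 0 is [[0, 0], [0, 0]] with rank 0, so corank 2. A Groebner basis of the Jacobian ideal J(f) in C{p,q} is {p*q^2, p*q + q^3, p^2 - 4*p*q}; counting standard monomials gives mu = 5. Corank 2; j^3 = p^2*q has shape L^2 M (L != M), so D-series; mu = 5 gives D_5.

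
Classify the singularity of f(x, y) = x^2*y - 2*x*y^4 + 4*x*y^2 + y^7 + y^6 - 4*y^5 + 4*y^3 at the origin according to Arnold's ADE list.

D_{7}

The Hessian of f at 0 has rank 0. Corank 2; j^3 = y*(x + 2*y)^2 has shape L^2 M (L != M), so D-series; mu = 7 gives D_7.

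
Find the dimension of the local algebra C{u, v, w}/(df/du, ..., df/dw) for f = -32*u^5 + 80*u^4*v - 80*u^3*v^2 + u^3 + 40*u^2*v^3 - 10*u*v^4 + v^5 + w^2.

The Hessian of f at 0 has rank 1. Corank 2; j^3 = u^3 is a perfect cube, so E-series; the 5-jet and mu = 8 give E_8.

8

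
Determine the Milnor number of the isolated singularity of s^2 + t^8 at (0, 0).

7

The Hessian of f at 0 has rank 1. Corank 1: A-series; mu = 7 gives A_7.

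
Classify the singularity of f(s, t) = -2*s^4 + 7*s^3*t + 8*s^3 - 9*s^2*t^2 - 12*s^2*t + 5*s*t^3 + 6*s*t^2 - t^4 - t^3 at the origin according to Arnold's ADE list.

The Hessian of f at 0 has rank 0. Corank 2; j^3 = (2*s - t)^3 is a perfect cube, so E-series; the 4-jet and mu = 7 give E_7.

E_7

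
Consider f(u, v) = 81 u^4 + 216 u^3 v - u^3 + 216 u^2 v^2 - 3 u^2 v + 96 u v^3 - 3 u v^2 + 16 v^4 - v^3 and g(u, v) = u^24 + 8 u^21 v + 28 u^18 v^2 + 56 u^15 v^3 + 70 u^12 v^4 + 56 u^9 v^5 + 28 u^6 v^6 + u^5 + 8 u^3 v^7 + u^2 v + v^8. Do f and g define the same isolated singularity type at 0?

No.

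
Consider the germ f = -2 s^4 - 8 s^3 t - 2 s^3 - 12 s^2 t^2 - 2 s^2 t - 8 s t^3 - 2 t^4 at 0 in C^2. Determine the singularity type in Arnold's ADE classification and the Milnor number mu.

The Hessian of f at 0 has rank 0. Corank 2; j^3 = -2*s^2*(s + t) has shape L^2 M (L != M), so D-series; mu = 5 gives D_5.

Type D_{5}, Milnor number mu = 5.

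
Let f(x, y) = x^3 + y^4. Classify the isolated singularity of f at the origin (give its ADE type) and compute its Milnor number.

Type E6, Milnor number mu = 6.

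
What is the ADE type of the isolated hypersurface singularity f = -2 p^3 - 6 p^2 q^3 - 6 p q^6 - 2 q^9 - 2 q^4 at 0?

E6

The Hessian of f at 0 has rank 0. Corank 2; j^3 = -2*p^3 is a perfect cube, so E-series; the 4-jet and mu = 6 give E_6.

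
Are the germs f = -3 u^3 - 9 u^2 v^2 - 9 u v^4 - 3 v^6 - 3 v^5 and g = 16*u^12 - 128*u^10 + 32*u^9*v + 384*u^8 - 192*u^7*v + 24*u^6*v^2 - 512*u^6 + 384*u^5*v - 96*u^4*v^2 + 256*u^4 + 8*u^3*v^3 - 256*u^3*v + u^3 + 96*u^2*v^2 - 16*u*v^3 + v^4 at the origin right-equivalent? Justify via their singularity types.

The Hessian of f at 0 is [[0, 0], [0, 0]] with rank 0, so corank 2. A Groebner basis of the Jacobian ideal J(f) in C{u,v} is {v^4, u^3, u^2/2 + u*v^2}; counting standard monomials gives mu = 8. Corank 2; j^3 = -3*u^3 is a perfect cube, so E-series; the 5-jet and mu = 8 give E_8. The Hessian of g at 0 is [[0, 0], [0, 0]] with rank 0, so corank 2. A Groebner basis of the Jacobian ideal J(g) in C{u,v} is {v^4, u*v^2 - v^3/12, u^2}; counting standard monomials gives mu = 6. Corank 2; j^3 = u^3 is a perfect cube, so E-series; the 4-jet and mu = 6 give E_6. f is E_8 but g is E_6, hence not right-equivalent.

No.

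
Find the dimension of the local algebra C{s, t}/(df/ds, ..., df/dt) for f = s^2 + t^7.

6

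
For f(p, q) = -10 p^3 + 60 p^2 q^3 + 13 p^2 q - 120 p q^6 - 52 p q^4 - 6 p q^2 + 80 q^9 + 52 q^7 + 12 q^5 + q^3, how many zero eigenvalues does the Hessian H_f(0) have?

The Hessian at 0 is [[0, 0], [0, 0]] of rank 0; hence corank 2.

2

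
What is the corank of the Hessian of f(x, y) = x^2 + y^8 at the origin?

1

Hessian at 0 has rank 1.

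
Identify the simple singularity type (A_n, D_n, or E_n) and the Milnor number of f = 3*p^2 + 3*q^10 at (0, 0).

Type A9, Milnor number mu = 9.

The Hessian of f at 0 has rank 1. Corank 1: A-series; mu = 9 gives A_9.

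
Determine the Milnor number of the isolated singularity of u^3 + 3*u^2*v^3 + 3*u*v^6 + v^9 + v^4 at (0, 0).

6

The Hessian of f at 0 is [[0, 0], [0, 0]] with rank 0, so corank 2. A Groebner basis of the Jacobian ideal J(f) in C{u,v} is {v^3, u^2}; counting standard monomials gives mu = 6. Corank 2; j^3 = u^3 is a perfect cube, so E-series; the 4-jet and mu = 6 give E_6.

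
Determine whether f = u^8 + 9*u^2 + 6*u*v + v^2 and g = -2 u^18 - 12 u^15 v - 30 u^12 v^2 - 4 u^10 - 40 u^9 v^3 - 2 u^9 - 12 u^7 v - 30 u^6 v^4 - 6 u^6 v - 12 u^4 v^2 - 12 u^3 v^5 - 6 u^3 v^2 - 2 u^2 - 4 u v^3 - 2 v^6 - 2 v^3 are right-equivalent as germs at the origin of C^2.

No.

The Hessian of f at 0 has rank 1. Corank 1: A-series; mu = 7 gives A_7. The Hessian of g at 0 has rank 1. Corank 1: A-series; mu = 2 gives A_2. f is A_7 but g is A_2, hence not right-equivalent.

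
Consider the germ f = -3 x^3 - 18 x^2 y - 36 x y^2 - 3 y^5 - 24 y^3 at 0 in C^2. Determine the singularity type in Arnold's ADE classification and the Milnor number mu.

Type E_{8}, Milnor number mu = 8.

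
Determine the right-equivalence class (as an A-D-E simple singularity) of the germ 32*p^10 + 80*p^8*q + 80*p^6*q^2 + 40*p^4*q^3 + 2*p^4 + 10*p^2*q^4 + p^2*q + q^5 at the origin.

The Hessian of f at 0 has rank 0. Corank 2; j^3 = p^2*q has shape L^2 M (L != M), so D-series; mu = 6 gives D_6.

D_6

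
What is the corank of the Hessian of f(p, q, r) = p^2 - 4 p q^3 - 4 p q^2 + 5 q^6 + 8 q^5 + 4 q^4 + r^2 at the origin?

The Hessian at 0 is [[2, 0, 0], [0, 0, 0], [0, 0, 2]] of rank 2; hence corank 1.

1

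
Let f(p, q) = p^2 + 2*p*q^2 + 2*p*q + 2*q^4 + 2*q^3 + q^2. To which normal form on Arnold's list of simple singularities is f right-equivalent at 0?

The Hessian of f at 0 has rank 1. Corank 1: A-series; mu = 3 gives A_3.

A3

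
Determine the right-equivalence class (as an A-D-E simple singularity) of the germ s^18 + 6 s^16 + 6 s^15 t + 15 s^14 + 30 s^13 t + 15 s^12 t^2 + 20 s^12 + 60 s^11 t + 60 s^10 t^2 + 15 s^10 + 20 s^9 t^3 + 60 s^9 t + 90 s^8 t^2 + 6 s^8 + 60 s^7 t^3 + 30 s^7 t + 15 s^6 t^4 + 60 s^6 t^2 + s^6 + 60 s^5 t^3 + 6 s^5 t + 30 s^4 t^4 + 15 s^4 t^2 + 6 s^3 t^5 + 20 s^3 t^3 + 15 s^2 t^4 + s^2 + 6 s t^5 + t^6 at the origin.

A5

The Hessian of f at 0 has rank 1. Corank 1: A-series; mu = 5 gives A_5.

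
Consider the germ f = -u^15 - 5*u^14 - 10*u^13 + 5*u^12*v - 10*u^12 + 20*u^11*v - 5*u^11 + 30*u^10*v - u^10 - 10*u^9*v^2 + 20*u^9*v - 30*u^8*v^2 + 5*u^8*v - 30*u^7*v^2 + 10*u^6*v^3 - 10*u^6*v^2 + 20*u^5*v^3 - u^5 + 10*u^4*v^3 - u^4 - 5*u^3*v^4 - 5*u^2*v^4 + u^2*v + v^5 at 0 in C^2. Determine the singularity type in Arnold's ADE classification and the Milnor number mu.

The Hessian of f at 0 is [[0, 0], [0, 0]] with rank 0, so corank 2. A Groebner basis of the Jacobian ideal J(f) in C{u,v} is {u^2/5 + v^4, u^3, u*v}; counting standard monomials gives mu = 6. Corank 2; j^3 = u^2*v has shape L^2 M (L != M), so D-series; mu = 6 gives D_6.

Type D_6, Milnor number mu = 6.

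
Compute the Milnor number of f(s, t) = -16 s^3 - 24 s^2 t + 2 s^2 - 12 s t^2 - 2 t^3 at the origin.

2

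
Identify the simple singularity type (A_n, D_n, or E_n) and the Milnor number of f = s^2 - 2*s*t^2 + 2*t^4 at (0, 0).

Type A3, Milnor number mu = 3.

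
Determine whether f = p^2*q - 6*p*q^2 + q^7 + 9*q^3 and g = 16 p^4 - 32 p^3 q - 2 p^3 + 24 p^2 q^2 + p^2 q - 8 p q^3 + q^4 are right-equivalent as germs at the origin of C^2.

No.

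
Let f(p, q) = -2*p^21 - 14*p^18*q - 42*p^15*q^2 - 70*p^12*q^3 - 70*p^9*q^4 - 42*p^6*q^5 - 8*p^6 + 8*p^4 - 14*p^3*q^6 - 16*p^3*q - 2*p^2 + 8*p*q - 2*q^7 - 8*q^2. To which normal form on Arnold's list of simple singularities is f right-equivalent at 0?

A6

The Hessian of f at 0 is [[-4, 8], [8, -16]] with rank 1, so corank 1. A Groebner basis of the Jacobian ideal J(f) in C{p,q} is {-p*q/16 + q^4 + q^2/8, p*q^2 - p/24 - 4*q^3/3 + q/12, p^2 - 4*p*q + 4*q^2}; counting standard monomials gives mu = 6. Corank 1: A-series; mu = 6 gives A_6.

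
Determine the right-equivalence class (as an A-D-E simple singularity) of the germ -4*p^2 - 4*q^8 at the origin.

The Hessian of f at 0 has rank 1. Corank 1: A-series; mu = 7 gives A_7.

A_{7}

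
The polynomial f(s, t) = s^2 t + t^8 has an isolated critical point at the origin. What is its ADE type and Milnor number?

The Hessian of f at 0 has rank 0. Corank 2; j^3 = s^2*t has shape L^2 M (L != M), so D-series; mu = 9 gives D_9.

Type D_{9}, Milnor number mu = 9.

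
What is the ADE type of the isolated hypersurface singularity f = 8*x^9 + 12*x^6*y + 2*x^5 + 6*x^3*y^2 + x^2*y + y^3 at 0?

D_{4}

The Hessian of f at 0 is [[0, 0], [0, 0]] with rank 0, so corank 2. A Groebner basis of the Jacobian ideal J(f) in C{x,y} is {y^3, x^2 + 3*y^2, x*y}; counting standard monomials gives mu = 4. Corank 2; j^3 = y*(x^2 + y^2) splits into three distinct lines over C (the quadratic factor has nonzero discriminant), so D_4.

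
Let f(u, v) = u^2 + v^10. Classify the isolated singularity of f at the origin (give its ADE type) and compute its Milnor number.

Type A_{9}, Milnor number mu = 9.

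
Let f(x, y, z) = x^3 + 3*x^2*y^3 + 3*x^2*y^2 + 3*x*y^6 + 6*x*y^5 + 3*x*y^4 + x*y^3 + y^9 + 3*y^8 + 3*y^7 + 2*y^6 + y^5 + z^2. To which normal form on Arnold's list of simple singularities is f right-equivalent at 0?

The Hessian of f at 0 has rank 1. Corank 2; j^3 = x^3 is a perfect cube, so E-series; the 4-jet and mu = 7 give E_7.

E7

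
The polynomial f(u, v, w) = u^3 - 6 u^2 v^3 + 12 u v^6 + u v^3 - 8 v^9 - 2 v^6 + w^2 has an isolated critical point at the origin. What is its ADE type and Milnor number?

Type E7, Milnor number mu = 7.

The Hessian of f at 0 is [[0, 0, 0], [0, 0, 0], [0, 0, 2]] with rank 1, so corank 2. A Groebner basis of the Jacobian ideal J(f) in C{u,v,w} is {u^3, u*v^2, 3*u^2 + v^3, w}; counting standard monomials gives mu = 7. Corank 2; j^3 = u^3 is a perfect cube, so E-series; the 4-jet and mu = 7 give E_7.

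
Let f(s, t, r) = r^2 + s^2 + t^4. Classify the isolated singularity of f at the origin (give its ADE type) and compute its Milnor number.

The Hessian of f at 0 is [[2, 0, 0], [0, 0, 0], [0, 0, 2]] with rank 2, so corank 1. A Groebner basis of the Jacobian ideal J(f) in C{s,t,r} is {t^3, s, r}; counting standard monomials gives mu = 3. Corank 1: A-series; mu = 3 gives A_3.

Type A_3, Milnor number mu = 3.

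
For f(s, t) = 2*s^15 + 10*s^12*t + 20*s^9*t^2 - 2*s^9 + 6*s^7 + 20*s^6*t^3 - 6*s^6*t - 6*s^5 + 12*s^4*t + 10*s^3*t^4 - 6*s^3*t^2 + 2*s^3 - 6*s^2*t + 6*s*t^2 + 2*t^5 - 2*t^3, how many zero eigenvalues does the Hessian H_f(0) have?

2

The Hessian at 0 is [[0, 0], [0, 0]] of rank 0; hence corank 2.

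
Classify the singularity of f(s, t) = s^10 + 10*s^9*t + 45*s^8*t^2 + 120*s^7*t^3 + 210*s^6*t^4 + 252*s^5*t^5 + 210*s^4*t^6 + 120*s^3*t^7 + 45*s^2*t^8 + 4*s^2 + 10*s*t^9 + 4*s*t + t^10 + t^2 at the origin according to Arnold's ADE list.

A9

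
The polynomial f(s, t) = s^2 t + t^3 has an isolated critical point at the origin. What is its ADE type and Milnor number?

Type D_4, Milnor number mu = 4.

The Hessian of f at 0 has rank 0. Corank 2; j^3 = t*(s^2 + t^2) splits into three distinct lines over C (the quadratic factor has nonzero discriminant), so D_4.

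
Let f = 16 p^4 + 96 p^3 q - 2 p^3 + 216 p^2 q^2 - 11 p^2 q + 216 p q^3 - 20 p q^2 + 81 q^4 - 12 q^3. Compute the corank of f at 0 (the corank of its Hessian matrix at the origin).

2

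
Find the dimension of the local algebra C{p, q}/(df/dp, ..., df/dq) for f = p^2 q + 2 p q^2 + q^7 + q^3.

8

The Hessian of f at 0 has rank 0. Corank 2; j^3 = q*(p + q)^2 has shape L^2 M (L != M), so D-series; mu = 8 gives D_8.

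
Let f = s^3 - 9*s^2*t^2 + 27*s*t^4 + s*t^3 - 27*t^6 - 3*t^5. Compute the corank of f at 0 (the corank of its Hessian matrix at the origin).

The Hessian at 0 is [[0, 0], [0, 0]] of rank 0; hence corank 2.

2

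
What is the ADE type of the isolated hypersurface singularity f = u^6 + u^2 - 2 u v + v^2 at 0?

The Hessian of f at 0 is [[2, -2], [-2, 2]] with rank 1, so corank 1. A Groebner basis of the Jacobian ideal J(f) in C{u,v} is {v^5, u - v}; counting standard monomials gives mu = 5. Corank 1: A-series; mu = 5 gives A_5.

A_5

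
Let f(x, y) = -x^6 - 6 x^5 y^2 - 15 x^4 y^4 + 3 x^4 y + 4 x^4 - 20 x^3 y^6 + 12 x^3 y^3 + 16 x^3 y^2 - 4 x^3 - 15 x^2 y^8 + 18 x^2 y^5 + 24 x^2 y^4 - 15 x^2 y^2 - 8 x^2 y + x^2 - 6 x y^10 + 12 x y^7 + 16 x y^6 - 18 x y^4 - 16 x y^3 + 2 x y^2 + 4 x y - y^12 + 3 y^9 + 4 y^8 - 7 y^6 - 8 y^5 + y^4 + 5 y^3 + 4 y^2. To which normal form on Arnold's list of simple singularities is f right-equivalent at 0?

A_2

The Hessian of f at 0 has rank 1. Corank 1: A-series; mu = 2 gives A_2.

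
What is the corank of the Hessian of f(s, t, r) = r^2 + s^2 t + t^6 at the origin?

2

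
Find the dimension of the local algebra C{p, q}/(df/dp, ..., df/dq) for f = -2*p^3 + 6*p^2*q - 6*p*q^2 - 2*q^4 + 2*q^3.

The Hessian of f at 0 is [[0, 0], [0, 0]] with rank 0, so corank 2. A Groebner basis of the Jacobian ideal J(f) in C{p,q} is {q^3, p^2 - 2*p*q + q^2}; counting standard monomials gives mu = 6. Corank 2; j^3 = -2*(p - q)^3 is a perfect cube, so E-series; the 4-jet and mu = 6 give E_6.

6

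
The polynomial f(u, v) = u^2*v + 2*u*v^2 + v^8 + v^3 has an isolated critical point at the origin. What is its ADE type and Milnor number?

The Hessian of f at 0 is [[0, 0], [0, 0]] with rank 0, so corank 2. A Groebner basis of the Jacobian ideal J(f) in C{u,v} is {u^2/8 + v^7 - v^2/8, u^3 + v^3, u*v + v^2}; counting standard monomials gives mu = 9. Corank 2; j^3 = v*(u + v)^2 has shape L^2 M (L != M), so D-series; mu = 9 gives D_9.

Type D9, Milnor number mu = 9.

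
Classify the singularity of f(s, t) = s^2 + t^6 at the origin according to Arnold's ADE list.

A_{5}

The Hessian of f at 0 has rank 1. Corank 1: A-series; mu = 5 gives A_5.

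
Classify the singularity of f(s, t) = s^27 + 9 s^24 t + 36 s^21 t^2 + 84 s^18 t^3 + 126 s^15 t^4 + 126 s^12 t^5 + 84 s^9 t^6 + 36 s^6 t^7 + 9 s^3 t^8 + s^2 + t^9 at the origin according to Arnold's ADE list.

A_8

The Hessian of f at 0 has rank 1. Corank 1: A-series; mu = 8 gives A_8.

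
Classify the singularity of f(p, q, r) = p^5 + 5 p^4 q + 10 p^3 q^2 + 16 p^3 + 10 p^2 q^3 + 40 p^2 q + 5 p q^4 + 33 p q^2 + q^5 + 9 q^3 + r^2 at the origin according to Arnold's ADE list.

D_{6}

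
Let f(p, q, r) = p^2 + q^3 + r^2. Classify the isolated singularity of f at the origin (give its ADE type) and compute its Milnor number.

Type A2, Milnor number mu = 2.

The Hessian of f at 0 is [[2, 0, 0], [0, 0, 0], [0, 0, 2]] with rank 2, so corank 1. A Groebner basis of the Jacobian ideal J(f) in C{p,q,r} is {q^2, p, r}; counting standard monomials gives mu = 2. Corank 1: A-series; mu = 2 gives A_2.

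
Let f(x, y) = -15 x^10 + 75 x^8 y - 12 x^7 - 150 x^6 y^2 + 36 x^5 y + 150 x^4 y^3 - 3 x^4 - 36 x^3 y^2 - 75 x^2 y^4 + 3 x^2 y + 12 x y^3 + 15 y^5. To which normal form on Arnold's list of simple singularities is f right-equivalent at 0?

The Hessian of f at 0 has rank 0. Corank 2; j^3 = 3*x^2*y has shape L^2 M (L != M), so D-series; mu = 6 gives D_6.

D_{6}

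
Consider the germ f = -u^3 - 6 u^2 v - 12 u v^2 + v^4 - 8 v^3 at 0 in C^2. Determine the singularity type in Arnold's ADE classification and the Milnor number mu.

Type E_6, Milnor number mu = 6.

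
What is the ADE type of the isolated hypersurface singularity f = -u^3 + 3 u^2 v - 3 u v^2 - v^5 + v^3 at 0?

E_{8}

The Hessian of f at 0 has rank 0. Corank 2; j^3 = -(u - v)^3 is a perfect cube, so E-series; the 5-jet and mu = 8 give E_8.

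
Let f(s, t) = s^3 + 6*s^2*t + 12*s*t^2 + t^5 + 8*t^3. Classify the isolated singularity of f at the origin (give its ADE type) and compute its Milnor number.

The Hessian of f at 0 has rank 0. Corank 2; j^3 = (s + 2*t)^3 is a perfect cube, so E-series; the 5-jet and mu = 8 give E_8.

Type E_8, Milnor number mu = 8.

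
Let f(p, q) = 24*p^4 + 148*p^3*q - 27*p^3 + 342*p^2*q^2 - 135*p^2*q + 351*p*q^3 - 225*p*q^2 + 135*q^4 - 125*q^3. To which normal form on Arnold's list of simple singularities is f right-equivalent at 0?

The Hessian of f at 0 has rank 0. Corank 2; j^3 = -(3*p + 5*q)^3 is a perfect cube, so E-series; the 4-jet and mu = 7 give E_7.

E_{7}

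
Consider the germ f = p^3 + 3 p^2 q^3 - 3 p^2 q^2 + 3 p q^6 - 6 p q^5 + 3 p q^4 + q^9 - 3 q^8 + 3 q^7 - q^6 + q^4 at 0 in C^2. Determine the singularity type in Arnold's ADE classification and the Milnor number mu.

Type E6, Milnor number mu = 6.

The Hessian of f at 0 has rank 0. Corank 2; j^3 = p^3 is a perfect cube, so E-series; the 4-jet and mu = 6 give E_6.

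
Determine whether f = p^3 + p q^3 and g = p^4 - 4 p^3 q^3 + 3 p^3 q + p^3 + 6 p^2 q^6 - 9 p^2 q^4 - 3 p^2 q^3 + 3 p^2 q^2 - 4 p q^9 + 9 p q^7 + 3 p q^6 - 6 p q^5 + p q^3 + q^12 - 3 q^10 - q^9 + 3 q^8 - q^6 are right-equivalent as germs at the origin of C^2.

Yes.

The Hessian of f at 0 has rank 0. Corank 2; j^3 = p^3 is a perfect cube, so E-series; the 4-jet and mu = 7 give E_7. The Hessian of g at 0 has rank 0. Corank 2; j^3 = p^3 is a perfect cube, so E-series; the 4-jet and mu = 7 give E_7. Both have type E_7, hence right-equivalent.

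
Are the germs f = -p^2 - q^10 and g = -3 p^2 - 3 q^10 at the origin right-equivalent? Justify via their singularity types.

Yes.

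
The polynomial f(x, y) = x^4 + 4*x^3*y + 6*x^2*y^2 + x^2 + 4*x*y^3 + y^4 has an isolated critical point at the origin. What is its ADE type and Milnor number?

The Hessian of f at 0 has rank 1. Corank 1: A-series; mu = 3 gives A_3.

Type A_3, Milnor number mu = 3.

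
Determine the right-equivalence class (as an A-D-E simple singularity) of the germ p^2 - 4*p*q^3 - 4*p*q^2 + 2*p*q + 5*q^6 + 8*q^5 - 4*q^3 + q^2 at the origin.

A_5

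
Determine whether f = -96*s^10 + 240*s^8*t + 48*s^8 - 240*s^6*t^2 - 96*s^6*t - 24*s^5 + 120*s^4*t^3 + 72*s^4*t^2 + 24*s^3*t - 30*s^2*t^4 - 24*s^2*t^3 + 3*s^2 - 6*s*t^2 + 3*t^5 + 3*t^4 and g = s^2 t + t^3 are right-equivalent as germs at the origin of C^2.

No.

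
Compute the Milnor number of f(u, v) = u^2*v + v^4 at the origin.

5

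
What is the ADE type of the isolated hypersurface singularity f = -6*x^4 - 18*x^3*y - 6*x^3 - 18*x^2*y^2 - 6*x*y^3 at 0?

The Hessian of f at 0 has rank 0. Corank 2; j^3 = -6*x^3 is a perfect cube, so E-series; the 4-jet and mu = 7 give E_7.

E7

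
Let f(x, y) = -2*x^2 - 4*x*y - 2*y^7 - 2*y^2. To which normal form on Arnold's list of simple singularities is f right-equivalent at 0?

A_6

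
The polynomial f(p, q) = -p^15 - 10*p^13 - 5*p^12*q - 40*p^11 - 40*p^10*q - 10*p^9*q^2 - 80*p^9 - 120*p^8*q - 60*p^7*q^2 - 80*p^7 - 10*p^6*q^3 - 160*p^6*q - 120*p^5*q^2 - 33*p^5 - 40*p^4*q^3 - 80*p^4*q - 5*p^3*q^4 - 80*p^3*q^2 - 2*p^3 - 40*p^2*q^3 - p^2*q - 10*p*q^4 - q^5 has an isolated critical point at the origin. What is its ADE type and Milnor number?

The Hessian of f at 0 has rank 0. Corank 2; j^3 = -p^2*(2*p + q) has shape L^2 M (L != M), so D-series; mu = 6 gives D_6.

Type D_6, Milnor number mu = 6.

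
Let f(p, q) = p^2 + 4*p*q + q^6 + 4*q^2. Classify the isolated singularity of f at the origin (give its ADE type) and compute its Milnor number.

The Hessian of f at 0 is [[2, 4], [4, 8]] with rank 1, so corank 1. A Groebner basis of the Jacobian ideal J(f) in C{p,q} is {q^5, p + 2*q}; counting standard monomials gives mu = 5. Corank 1: A-series; mu = 5 gives A_5.

Type A_5, Milnor number mu = 5.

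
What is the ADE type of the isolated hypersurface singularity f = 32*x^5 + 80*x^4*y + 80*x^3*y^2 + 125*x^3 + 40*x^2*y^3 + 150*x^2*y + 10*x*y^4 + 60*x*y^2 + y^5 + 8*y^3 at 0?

E_8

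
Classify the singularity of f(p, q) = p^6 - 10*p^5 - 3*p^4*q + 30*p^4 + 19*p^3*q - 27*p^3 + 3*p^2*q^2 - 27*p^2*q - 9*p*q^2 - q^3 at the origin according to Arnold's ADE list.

The Hessian of f at 0 is [[0, 0], [0, 0]] with rank 0, so corank 2. A Groebner basis of the Jacobian ideal J(f) in C{p,q} is {-19683*p^2/35 - 13122*p*q/35 + q^4 - 27*q^3/35 - 2187*q^2/35, p^3 - 216*p^2/35 - 144*p*q/35 + q^3/35 - 24*q^2/35, p^2*q + 81*p^2/7 + 54*p*q/7 - 2*q^3/21 + 9*q^2/7, -81*p^2/5 + p*q^2 - 54*p*q/5 + 14*q^3/45 - 9*q^2/5}; counting standard monomials gives mu = 7. Corank 2; j^3 = -(3*p + q)^3 is a perfect cube, so E-series; the 4-jet and mu = 7 give E_7.

E_7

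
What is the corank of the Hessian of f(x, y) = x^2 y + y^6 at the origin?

2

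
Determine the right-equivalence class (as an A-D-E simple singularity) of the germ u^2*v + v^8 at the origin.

D_9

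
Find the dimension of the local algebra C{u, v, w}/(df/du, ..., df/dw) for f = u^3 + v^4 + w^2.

6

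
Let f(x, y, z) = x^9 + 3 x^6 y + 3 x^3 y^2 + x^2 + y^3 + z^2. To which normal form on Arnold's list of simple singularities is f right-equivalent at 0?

The Hessian of f at 0 has rank 2. Corank 1: A-series; mu = 2 gives A_2.

A2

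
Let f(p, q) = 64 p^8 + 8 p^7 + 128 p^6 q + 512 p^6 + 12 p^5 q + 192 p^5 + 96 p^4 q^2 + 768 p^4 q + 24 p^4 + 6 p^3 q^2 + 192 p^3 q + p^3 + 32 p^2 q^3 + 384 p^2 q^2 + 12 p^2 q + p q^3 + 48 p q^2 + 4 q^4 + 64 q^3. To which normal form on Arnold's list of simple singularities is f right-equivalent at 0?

E_7

The Hessian of f at 0 has rank 0. Corank 2; j^3 = (p + 4*q)^3 is a perfect cube, so E-series; the 4-jet and mu = 7 give E_7.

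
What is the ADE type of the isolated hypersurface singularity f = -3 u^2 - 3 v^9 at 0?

A_{8}

The Hessian of f at 0 has rank 1. Corank 1: A-series; mu = 8 gives A_8.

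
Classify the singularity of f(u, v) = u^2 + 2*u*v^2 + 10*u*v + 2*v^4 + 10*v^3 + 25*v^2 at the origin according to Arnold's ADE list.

The Hessian of f at 0 is [[2, 10], [10, 50]] with rank 1, so corank 1. A Groebner basis of the Jacobian ideal J(f) in C{u,v} is {u^2 + 25*u + 125*v, u*v - 5*u - 25*v, u + v^2 + 5*v}; counting standard monomials gives mu = 3. Corank 1: A-series; mu = 3 gives A_3.

A_3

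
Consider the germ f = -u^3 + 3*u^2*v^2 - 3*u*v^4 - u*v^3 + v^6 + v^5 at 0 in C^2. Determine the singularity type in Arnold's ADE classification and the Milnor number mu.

Type E_{7}, Milnor number mu = 7.

The Hessian of f at 0 is [[0, 0], [0, 0]] with rank 0, so corank 2. A Groebner basis of the Jacobian ideal J(f) in C{u,v} is {-u^2 + v^4 - v^3/3, u^3, u^2*v + u^2/3 + v^3/9, -u^2 + u*v^2 - v^3/3}; counting standard monomials gives mu = 7. Corank 2; j^3 = -u^3 is a perfect cube, so E-series; the 4-jet and mu = 7 give E_7.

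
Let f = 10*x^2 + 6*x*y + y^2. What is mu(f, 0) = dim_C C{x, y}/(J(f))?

1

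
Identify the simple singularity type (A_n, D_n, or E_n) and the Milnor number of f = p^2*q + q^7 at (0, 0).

Type D8, Milnor number mu = 8.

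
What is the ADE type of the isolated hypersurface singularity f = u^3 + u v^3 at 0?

The Hessian of f at 0 has rank 0. Corank 2; j^3 = u^3 is a perfect cube, so E-series; the 4-jet and mu = 7 give E_7.

E_7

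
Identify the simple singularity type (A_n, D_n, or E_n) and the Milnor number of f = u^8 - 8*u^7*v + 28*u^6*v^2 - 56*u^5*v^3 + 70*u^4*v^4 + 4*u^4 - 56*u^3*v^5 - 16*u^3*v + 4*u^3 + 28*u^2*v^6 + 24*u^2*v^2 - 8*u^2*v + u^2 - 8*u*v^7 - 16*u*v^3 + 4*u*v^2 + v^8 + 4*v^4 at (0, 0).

The Hessian of f at 0 has rank 1. Corank 1: A-series; mu = 7 gives A_7.

Type A_7, Milnor number mu = 7.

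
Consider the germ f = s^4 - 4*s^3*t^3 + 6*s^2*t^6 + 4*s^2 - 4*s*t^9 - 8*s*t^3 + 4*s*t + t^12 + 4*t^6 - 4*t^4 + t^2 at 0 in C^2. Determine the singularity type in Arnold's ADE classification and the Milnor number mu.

Type A_3, Milnor number mu = 3.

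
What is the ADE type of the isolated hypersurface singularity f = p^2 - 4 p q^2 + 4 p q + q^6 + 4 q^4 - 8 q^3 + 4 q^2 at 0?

A5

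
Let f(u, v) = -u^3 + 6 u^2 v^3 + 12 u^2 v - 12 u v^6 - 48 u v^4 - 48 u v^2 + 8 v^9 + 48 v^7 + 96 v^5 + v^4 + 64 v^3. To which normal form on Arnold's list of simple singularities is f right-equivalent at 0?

The Hessian of f at 0 is [[0, 0], [0, 0]] with rank 0, so corank 2. A Groebner basis of the Jacobian ideal J(f) in C{u,v} is {v^3, u^2 - 8*u*v + 16*v^2}; counting standard monomials gives mu = 6. Corank 2; j^3 = -(u - 4*v)^3 is a perfect cube, so E-series; the 4-jet and mu = 6 give E_6.

E6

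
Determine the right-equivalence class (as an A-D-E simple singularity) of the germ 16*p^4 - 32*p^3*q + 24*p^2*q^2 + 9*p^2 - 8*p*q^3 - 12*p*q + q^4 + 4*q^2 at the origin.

A_3

The Hessian of f at 0 has rank 1. Corank 1: A-series; mu = 3 gives A_3.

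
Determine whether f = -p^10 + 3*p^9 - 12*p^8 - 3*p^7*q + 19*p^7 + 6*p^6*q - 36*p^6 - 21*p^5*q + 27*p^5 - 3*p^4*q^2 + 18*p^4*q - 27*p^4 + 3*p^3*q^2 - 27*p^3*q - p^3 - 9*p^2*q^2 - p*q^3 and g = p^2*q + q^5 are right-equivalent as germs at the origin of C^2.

The Hessian of f at 0 has rank 0. Corank 2; j^3 = -p^3 is a perfect cube, so E-series; the 4-jet and mu = 7 give E_7. The Hessian of g at 0 has rank 0. Corank 2; j^3 = p^2*q has shape L^2 M (L != M), so D-series; mu = 6 gives D_6. f is E_7 but g is D_6, hence not right-equivalent.

No.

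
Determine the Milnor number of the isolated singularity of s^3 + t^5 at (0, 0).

The Hessian of f at 0 has rank 0. Corank 2; j^3 = s^3 is a perfect cube, so E-series; the 5-jet and mu = 8 give E_8.

8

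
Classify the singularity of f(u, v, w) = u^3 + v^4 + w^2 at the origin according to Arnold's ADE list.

E6

The Hessian of f at 0 has rank 1. Corank 2; j^3 = u^3 is a perfect cube, so E-series; the 4-jet and mu = 6 give E_6.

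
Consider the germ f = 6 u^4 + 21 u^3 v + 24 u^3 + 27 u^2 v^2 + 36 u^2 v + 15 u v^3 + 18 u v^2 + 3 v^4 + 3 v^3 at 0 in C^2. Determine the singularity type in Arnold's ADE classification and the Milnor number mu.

Type E_7, Milnor number mu = 7.

The Hessian of f at 0 is [[0, 0], [0, 0]] with rank 0, so corank 2. A Groebner basis of the Jacobian ideal J(f) in C{u,v} is {768*u^2 + 768*u*v + v^4 + 8*v^3 + 192*v^2, u^3 + 36*u^2 + 36*u*v + v^3/2 + 9*v^2, u^2*v - 40*u^2 - 40*u*v - 2*v^3/3 - 10*v^2, 32*u^2 + u*v^2 + 32*u*v + 5*v^3/6 + 8*v^2}; counting standard monomials gives mu = 7. Corank 2; j^3 = 3*(2*u + v)^3 is a perfect cube, so E-series; the 4-jet and mu = 7 give E_7.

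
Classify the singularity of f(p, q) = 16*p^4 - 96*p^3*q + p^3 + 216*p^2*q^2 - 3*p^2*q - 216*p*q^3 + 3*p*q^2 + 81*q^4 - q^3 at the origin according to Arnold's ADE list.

The Hessian of f at 0 has rank 0. Corank 2; j^3 = (p - q)^3 is a perfect cube, so E-series; the 4-jet and mu = 6 give E_6.

E_{6}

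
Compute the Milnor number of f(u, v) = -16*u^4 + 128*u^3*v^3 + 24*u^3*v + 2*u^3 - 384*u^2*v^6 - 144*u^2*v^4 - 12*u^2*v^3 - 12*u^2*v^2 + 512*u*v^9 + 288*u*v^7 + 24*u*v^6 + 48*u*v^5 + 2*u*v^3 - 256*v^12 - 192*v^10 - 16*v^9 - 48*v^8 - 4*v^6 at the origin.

The Hessian of f at 0 is [[0, 0], [0, 0]] with rank 0, so corank 2. A Groebner basis of the Jacobian ideal J(f) in C{u,v} is {3*u^2/4 + v^4 + v^3/4, u^3, u^2*v - u^2/4 - v^3/12, -u^2 + u*v^2 - v^3/3}; counting standard monomials gives mu = 7. Corank 2; j^3 = 2*u^3 is a perfect cube, so E-series; the 4-jet and mu = 7 give E_7.

7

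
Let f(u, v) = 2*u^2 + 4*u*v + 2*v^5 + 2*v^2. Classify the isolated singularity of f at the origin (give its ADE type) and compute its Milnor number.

Type A4, Milnor number mu = 4.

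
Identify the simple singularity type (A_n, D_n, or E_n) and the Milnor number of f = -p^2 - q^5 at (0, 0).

The Hessian of f at 0 has rank 1. Corank 1: A-series; mu = 4 gives A_4.

Type A_4, Milnor number mu = 4.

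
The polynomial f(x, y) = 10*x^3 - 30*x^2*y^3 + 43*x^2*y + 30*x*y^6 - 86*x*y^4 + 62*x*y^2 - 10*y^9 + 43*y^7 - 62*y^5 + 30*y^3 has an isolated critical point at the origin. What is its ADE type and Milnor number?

The Hessian of f at 0 has rank 0. Corank 2; j^3 = (2*x + 3*y)*(5*x^2 + 14*x*y + 10*y^2) splits into three distinct lines over C (the quadratic factor has nonzero discriminant), so D_4.

Type D_{4}, Milnor number mu = 4.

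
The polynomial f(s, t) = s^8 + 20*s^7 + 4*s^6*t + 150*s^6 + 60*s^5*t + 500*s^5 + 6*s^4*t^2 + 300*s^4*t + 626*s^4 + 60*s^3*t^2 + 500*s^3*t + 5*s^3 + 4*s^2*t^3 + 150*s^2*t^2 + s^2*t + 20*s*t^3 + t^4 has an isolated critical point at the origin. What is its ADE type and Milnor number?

Type D5, Milnor number mu = 5.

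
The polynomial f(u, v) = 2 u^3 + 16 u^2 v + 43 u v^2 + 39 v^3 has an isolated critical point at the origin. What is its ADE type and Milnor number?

Type D_{4}, Milnor number mu = 4.

The Hessian of f at 0 has rank 0. Corank 2; j^3 = (u + 3*v)*(2*u^2 + 10*u*v + 13*v^2) splits into three distinct lines over C (the quadratic factor has nonzero discriminant), so D_4.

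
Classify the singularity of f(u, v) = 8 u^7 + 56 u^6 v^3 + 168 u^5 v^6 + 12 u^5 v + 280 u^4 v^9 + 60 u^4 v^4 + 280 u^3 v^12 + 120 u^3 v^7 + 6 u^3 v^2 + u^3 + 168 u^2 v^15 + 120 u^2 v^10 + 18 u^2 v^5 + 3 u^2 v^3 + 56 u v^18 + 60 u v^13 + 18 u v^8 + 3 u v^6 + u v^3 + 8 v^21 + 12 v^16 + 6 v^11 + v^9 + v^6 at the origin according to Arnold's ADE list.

E_{7}

The Hessian of f at 0 is [[0, 0], [0, 0]] with rank 0, so corank 2. A Groebner basis of the Jacobian ideal J(f) in C{u,v} is {u^3, u*v^2, 3*u^2 + v^3}; counting standard monomials gives mu = 7. Corank 2; j^3 = u^3 is a perfect cube, so E-series; the 4-jet and mu = 7 give E_7.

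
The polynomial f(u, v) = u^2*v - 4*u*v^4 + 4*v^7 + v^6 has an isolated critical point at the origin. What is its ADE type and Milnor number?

The Hessian of f at 0 is [[0, 0], [0, 0]] with rank 0, so corank 2. A Groebner basis of the Jacobian ideal J(f) in C{u,v} is {-u*v/2 + v^4, u^3, u^2*v, u^2/3 + u*v^2}; counting standard monomials gives mu = 7. Corank 2; j^3 = u^2*v has shape L^2 M (L != M), so D-series; mu = 7 gives D_7.

Type D_{7}, Milnor number mu = 7.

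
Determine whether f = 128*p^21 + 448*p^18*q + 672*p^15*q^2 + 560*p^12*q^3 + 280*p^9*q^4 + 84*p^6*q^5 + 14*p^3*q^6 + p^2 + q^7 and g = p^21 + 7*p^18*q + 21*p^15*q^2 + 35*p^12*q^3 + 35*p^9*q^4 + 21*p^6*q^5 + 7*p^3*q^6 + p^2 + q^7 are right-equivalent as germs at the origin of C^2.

The Hessian of f at 0 has rank 1. Corank 1: A-series; mu = 6 gives A_6. The Hessian of g at 0 has rank 1. Corank 1: A-series; mu = 6 gives A_6. Both have type A_6, hence right-equivalent.

Yes.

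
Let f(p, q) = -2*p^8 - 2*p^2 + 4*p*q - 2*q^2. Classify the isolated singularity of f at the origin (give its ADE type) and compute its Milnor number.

Type A_7, Milnor number mu = 7.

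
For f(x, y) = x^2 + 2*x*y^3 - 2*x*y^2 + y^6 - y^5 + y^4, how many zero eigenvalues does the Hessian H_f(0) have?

1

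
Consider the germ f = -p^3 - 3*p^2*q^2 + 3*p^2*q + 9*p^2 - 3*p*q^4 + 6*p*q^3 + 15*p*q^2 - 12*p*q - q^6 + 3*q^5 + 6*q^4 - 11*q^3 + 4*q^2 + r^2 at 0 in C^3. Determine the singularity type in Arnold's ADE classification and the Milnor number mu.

The Hessian of f at 0 is [[18, -12, 0], [-12, 8, 0], [0, 0, 2]] with rank 2, so corank 1. A Groebner basis of the Jacobian ideal J(f) in C{p,q,r} is {q^2, p - 2*q/3, r}; counting standard monomials gives mu = 2. Corank 1: A-series; mu = 2 gives A_2.

Type A2, Milnor number mu = 2.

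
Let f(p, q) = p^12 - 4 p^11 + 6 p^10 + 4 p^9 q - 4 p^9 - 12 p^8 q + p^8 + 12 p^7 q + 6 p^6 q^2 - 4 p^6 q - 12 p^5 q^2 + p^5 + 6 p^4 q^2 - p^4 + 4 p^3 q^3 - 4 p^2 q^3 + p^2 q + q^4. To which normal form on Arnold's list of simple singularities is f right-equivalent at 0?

D5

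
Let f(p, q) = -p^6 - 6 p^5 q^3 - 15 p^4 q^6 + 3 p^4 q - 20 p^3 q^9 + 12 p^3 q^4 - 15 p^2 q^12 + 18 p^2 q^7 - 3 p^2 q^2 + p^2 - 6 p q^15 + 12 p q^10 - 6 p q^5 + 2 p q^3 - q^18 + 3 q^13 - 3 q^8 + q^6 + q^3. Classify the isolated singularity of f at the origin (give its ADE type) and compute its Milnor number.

The Hessian of f at 0 has rank 1. Corank 1: A-series; mu = 2 gives A_2.

Type A_2, Milnor number mu = 2.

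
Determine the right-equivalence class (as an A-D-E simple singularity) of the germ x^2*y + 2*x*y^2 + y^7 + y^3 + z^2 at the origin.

The Hessian of f at 0 is [[0, 0, 0], [0, 0, 0], [0, 0, 2]] with rank 1, so corank 2. A Groebner basis of the Jacobian ideal J(f) in C{x,y,z} is {x^2/7 + y^6 - y^2/7, x^3 + y^3, x*y + y^2, z}; counting standard monomials gives mu = 8. Corank 2; j^3 = y*(x + y)^2 has shape L^2 M (L != M), so D-series; mu = 8 gives D_8.

D_8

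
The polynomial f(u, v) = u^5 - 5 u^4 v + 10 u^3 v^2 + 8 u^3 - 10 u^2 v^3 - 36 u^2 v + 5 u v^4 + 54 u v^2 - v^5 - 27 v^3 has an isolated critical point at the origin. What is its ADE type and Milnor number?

The Hessian of f at 0 is [[0, 0], [0, 0]] with rank 0, so corank 2. A Groebner basis of the Jacobian ideal J(f) in C{u,v} is {v^5, u*v^3 - 11*v^4/8, u^2 - 3*u*v + 9*v^2/4}; counting standard monomials gives mu = 8. Corank 2; j^3 = (2*u - 3*v)^3 is a perfect cube, so E-series; the 5-jet and mu = 8 give E_8.

Type E_{8}, Milnor number mu = 8.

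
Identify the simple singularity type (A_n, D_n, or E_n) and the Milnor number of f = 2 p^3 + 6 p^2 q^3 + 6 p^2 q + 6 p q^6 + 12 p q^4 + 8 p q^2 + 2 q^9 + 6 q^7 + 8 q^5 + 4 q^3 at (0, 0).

The Hessian of f at 0 has rank 0. Corank 2; j^3 = 2*(p + q)*(p^2 + 2*p*q + 2*q^2) splits into three distinct lines over C (the quadratic factor has nonzero discriminant), so D_4.

Type D_{4}, Milnor number mu = 4.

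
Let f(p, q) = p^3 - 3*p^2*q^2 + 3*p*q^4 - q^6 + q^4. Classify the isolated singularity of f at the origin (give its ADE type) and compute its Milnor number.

Type E_6, Milnor number mu = 6.

The Hessian of f at 0 is [[0, 0], [0, 0]] with rank 0, so corank 2. A Groebner basis of the Jacobian ideal J(f) in C{p,q} is {p^3, p^2*q, -p^2/2 + p*q^2, q^3}; counting standard monomials gives mu = 6. Corank 2; j^3 = p^3 is a perfect cube, so E-series; the 4-jet and mu = 6 give E_6.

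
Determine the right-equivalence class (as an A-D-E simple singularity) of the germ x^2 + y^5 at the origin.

A_{4}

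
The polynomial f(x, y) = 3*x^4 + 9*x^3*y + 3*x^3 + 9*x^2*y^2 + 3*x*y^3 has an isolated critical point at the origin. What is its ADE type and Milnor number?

The Hessian of f at 0 is [[0, 0], [0, 0]] with rank 0, so corank 2. A Groebner basis of the Jacobian ideal J(f) in C{x,y} is {3*x^2 + y^4 + y^3, x^3, x^2*y - x^2 - y^3/3, 2*x^2 + x*y^2 + 2*y^3/3}; counting standard monomials gives mu = 7. Corank 2; j^3 = 3*x^3 is a perfect cube, so E-series; the 4-jet and mu = 7 give E_7.

Type E_7, Milnor number mu = 7.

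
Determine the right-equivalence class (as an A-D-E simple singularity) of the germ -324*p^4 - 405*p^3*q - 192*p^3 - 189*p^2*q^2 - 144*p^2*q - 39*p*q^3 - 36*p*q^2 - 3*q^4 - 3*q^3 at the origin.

E_{7}

The Hessian of f at 0 has rank 0. Corank 2; j^3 = -3*(4*p + q)^3 is a perfect cube, so E-series; the 4-jet and mu = 7 give E_7.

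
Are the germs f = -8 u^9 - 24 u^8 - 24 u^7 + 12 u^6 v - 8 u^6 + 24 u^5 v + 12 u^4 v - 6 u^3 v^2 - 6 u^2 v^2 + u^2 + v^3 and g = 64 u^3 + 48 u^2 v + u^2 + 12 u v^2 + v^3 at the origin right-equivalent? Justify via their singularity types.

Yes.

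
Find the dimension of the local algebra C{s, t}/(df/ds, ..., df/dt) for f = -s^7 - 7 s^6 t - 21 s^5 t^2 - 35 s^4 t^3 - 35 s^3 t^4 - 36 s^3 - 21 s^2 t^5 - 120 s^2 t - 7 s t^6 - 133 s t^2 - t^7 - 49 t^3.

8

The Hessian of f at 0 has rank 0. Corank 2; j^3 = -(s + t)*(6*s + 7*t)^2 has shape L^2 M (L != M), so D-series; mu = 8 gives D_8.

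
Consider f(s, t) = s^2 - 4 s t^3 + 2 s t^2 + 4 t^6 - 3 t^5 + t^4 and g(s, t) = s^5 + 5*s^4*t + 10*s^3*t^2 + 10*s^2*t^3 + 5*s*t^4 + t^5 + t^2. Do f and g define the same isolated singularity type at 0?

Yes.

The Hessian of f at 0 has rank 1. Corank 1: A-series; mu = 4 gives A_4. The Hessian of g at 0 has rank 1. Corank 1: A-series; mu = 4 gives A_4. Both have type A_4, hence right-equivalent.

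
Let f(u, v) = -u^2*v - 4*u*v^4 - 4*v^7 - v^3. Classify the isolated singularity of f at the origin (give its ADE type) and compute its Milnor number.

Type D4, Milnor number mu = 4.

The Hessian of f at 0 has rank 0. Corank 2; j^3 = -v*(u^2 + v^2) splits into three distinct lines over C (the quadratic factor has nonzero discriminant), so D_4.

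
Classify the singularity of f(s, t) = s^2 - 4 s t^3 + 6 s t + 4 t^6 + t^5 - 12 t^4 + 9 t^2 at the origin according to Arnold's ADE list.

The Hessian of f at 0 has rank 1. Corank 1: A-series; mu = 4 gives A_4.

A_{4}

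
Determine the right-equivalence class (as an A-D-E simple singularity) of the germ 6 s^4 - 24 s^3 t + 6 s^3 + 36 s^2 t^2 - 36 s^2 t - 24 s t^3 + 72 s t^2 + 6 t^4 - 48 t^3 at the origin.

E_{6}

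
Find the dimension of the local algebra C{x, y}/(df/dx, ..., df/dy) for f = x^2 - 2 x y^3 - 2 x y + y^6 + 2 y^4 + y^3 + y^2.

2

The Hessian of f at 0 is [[2, -2], [-2, 2]] with rank 1, so corank 1. A Groebner basis of the Jacobian ideal J(f) in C{x,y} is {y^2, x - y}; counting standard monomials gives mu = 2. Corank 1: A-series; mu = 2 gives A_2.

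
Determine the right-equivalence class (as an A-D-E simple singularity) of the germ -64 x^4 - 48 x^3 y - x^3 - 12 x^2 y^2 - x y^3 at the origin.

E_{7}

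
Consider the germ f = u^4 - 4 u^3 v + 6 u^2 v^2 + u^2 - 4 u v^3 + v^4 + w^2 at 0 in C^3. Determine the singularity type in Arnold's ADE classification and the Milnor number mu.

Type A3, Milnor number mu = 3.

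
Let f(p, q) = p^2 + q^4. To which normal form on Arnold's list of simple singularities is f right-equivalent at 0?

A3

The Hessian of f at 0 is [[2, 0], [0, 0]] with rank 1, so corank 1. A Groebner basis of the Jacobian ideal J(f) in C{p,q} is {q^3, p}; counting standard monomials gives mu = 3. Corank 1: A-series; mu = 3 gives A_3.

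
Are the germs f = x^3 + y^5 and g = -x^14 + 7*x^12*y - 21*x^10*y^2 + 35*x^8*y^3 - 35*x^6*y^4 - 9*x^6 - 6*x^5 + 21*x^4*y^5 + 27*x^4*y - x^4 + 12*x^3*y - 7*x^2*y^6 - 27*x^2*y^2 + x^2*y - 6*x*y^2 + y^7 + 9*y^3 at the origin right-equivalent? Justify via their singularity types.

The Hessian of f at 0 is [[0, 0], [0, 0]] with rank 0, so corank 2. A Groebner basis of the Jacobian ideal J(f) in C{x,y} is {y^4, x^2}; counting standard monomials gives mu = 8. Corank 2; j^3 = x^3 is a perfect cube, so E-series; the 5-jet and mu = 8 give E_8. The Hessian of g at 0 is [[0, 0], [0, 0]] with rank 0, so corank 2. A Groebner basis of the Jacobian ideal J(g) in C{x,y} is {-243*x^2/59042 + x*y^3 + 118091*x*y^2/177126 + 147619*x*y/2391201 - 177133*y^3/177126 - 236189*y^2/1594134, -243*x^2/59042 + 826651*x*y^2/1594134 + 413336*x*y/7173603 + y^4 - 118091*y^3/177126 - 649525*y^2/4782402, x^3 + 19683*x^2/59042 - 189*x*y^2/59042 - 29535*x*y/29521 + 189*y^3/59042 + 63*y^2/59042, x^2*y + x*y/3 - y^2}; counting standard monomials gives mu = 8. Corank 2; j^3 = y*(x - 3*y)^2 has shape L^2 M (L != M), so D-series; mu = 8 gives D_8. f is E_8 but g is D_8, hence not right-equivalent.

No.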